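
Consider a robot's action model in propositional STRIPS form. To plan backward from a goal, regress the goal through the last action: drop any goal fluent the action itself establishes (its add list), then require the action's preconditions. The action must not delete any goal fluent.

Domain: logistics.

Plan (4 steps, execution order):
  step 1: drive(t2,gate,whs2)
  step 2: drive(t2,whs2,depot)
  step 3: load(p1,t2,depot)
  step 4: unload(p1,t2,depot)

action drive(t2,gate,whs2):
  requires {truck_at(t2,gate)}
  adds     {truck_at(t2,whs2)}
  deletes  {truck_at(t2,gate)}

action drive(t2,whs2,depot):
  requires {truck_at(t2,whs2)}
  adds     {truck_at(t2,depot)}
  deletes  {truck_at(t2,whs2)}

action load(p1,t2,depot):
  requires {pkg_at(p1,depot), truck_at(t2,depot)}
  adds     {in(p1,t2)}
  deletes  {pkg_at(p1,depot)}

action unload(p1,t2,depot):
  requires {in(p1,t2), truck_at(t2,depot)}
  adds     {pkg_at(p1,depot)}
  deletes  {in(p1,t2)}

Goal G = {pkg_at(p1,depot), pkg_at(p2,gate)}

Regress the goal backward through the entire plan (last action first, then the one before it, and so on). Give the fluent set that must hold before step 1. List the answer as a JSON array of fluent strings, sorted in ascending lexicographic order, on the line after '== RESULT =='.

Work backward from the goal:
  through step 4 (unload(p1,t2,depot)): drop {pkg_at(p1,depot)}, keep {pkg_at(p2,gate)}, require {in(p1,t2), truck_at(t2,depot)}
    → {in(p1,t2), pkg_at(p2,gate), truck_at(t2,depot)}
  through step 3 (load(p1,t2,depot)): drop {in(p1,t2)}, keep {pkg_at(p2,gate), truck_at(t2,depot)}, require {pkg_at(p1,depot), truck_at(t2,depot)}
    → {pkg_at(p1,depot), pkg_at(p2,gate), truck_at(t2,depot)}
  through step 2 (drive(t2,whs2,depot)): drop {truck_at(t2,depot)}, keep {pkg_at(p1,depot), pkg_at(p2,gate)}, require {truck_at(t2,whs2)}
    → {pkg_at(p1,depot), pkg_at(p2,gate), truck_at(t2,whs2)}
  through step 1 (drive(t2,gate,whs2)): drop {truck_at(t2,whs2)}, keep {pkg_at(p1,depot), pkg_at(p2,gate)}, require {truck_at(t2,gate)}
    → {pkg_at(p1,depot), pkg_at(p2,gate), truck_at(t2,gate)}

== RESULT ==
["pkg_at(p1,depot)", "pkg_at(p2,gate)", "truck_at(t2,gate)"]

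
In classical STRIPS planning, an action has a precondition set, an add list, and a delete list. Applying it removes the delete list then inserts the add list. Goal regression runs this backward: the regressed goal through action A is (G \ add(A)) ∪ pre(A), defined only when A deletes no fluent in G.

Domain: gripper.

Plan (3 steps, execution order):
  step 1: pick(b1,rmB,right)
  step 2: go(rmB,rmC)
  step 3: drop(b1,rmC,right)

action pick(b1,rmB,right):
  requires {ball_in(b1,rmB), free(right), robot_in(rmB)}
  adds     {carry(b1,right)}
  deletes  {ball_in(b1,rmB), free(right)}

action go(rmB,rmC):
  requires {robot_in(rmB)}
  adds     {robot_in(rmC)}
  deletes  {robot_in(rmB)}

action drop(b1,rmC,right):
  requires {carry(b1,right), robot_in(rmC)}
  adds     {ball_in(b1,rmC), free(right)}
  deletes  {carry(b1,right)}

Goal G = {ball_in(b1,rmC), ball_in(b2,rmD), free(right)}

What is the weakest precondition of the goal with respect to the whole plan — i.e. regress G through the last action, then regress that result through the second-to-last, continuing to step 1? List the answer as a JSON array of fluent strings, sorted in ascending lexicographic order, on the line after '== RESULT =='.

Work backward from the goal:
  through step 3 (drop(b1,rmC,right)): drop {ball_in(b1,rmC), free(right)}, keep {ball_in(b2,rmD)}, require {carry(b1,right), robot_in(rmC)}
    → {ball_in(b2,rmD), carry(b1,right), robot_in(rmC)}
  through step 2 (go(rmB,rmC)): drop {robot_in(rmC)}, keep {ball_in(b2,rmD), carry(b1,right)}, require {robot_in(rmB)}
    → {ball_in(b2,rmD), carry(b1,right), robot_in(rmB)}
  through step 1 (pick(b1,rmB,right)): drop {carry(b1,right)}, keep {ball_in(b2,rmD), robot_in(rmB)}, require {ball_in(b1,rmB), free(right), robot_in(rmB)}
    → {ball_in(b1,rmB), ball_in(b2,rmD), free(right), robot_in(rmB)}

== RESULT ==
["ball_in(b1,rmB)", "ball_in(b2,rmD)", "free(right)", "robot_in(rmB)"]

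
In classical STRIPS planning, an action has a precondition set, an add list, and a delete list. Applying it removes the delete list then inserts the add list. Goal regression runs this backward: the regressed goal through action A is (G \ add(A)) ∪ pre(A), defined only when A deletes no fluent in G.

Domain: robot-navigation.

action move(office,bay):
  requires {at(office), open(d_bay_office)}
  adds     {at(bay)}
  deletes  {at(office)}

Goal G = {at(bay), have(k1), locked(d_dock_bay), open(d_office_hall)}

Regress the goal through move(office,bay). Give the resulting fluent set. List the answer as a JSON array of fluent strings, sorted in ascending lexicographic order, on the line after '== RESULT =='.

Compute (G \ add) ∪ pre:
  G ∩ del = {}  (empty — regression defined)
  G \ add = {at(bay), have(k1), locked(d_dock_bay), open(d_office_hall)} \ {at(bay)} = {have(k1), locked(d_dock_bay), open(d_office_hall)}
  ∪ pre   = {have(k1), locked(d_dock_bay), open(d_office_hall)} ∪ {at(office), open(d_bay_office)}
          = {at(office), have(k1), locked(d_dock_bay), open(d_bay_office), open(d_office_hall)}

== RESULT ==
["at(office)", "have(k1)", "locked(d_dock_bay)", "open(d_bay_office)", "open(d_office_hall)"]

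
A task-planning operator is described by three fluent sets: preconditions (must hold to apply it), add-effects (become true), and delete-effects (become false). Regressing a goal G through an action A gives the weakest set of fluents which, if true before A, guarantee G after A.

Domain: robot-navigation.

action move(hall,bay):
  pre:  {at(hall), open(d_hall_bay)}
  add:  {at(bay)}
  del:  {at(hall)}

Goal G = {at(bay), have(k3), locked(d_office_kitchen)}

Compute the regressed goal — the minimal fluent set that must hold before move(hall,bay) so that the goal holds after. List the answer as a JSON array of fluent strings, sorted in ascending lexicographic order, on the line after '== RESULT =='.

Regress:
  G ∩ del = {}  (empty — regression defined)
  G \ add = {at(bay), have(k3), locked(d_office_kitchen)} \ {at(bay)} = {have(k3), locked(d_office_kitchen)}
  ∪ pre   = {have(k3), locked(d_office_kitchen)} ∪ {at(hall), open(d_hall_bay)}
          = {at(hall), have(k3), locked(d_office_kitchen), open(d_hall_bay)}

== RESULT ==
["at(hall)", "have(k3)", "locked(d_office_kitchen)", "open(d_hall_bay)"]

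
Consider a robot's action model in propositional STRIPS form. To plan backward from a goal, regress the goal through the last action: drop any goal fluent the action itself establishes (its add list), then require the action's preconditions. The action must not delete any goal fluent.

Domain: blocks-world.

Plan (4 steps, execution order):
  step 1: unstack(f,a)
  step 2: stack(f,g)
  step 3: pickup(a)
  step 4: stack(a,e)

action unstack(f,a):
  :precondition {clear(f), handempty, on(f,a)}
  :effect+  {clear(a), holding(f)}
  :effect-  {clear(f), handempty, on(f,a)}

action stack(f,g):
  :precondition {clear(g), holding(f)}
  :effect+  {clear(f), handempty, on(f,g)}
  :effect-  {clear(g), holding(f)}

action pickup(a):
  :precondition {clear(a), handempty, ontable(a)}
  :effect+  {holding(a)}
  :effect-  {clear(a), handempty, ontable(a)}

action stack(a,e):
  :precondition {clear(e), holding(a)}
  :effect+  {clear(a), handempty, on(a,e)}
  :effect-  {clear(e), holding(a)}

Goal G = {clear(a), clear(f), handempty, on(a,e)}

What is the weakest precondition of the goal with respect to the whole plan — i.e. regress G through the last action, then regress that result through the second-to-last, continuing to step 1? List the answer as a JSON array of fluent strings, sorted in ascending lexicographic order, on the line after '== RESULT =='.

Work backward from the goal:
  through step 4 (stack(a,e)): drop {clear(a), handempty, on(a,e)}, keep {clear(f)}, require {clear(e), holding(a)}
    → {clear(e), clear(f), holding(a)}
  through step 3 (pickup(a)): drop {holding(a)}, keep {clear(e), clear(f)}, require {clear(a), handempty, ontable(a)}
    → {clear(a), clear(e), clear(f), handempty, ontable(a)}
  through step 2 (stack(f,g)): drop {clear(f), handempty}, keep {clear(a), clear(e), ontable(a)}, require {clear(g), holding(f)}
    → {clear(a), clear(e), clear(g), holding(f), ontable(a)}
  through step 1 (unstack(f,a)): drop {clear(a), holding(f)}, keep {clear(e), clear(g), ontable(a)}, require {clear(f), handempty, on(f,a)}
    → {clear(e), clear(f), clear(g), handempty, on(f,a), ontable(a)}

== RESULT ==
["clear(e)", "clear(f)", "clear(g)", "handempty", "on(f,a)", "ontable(a)"]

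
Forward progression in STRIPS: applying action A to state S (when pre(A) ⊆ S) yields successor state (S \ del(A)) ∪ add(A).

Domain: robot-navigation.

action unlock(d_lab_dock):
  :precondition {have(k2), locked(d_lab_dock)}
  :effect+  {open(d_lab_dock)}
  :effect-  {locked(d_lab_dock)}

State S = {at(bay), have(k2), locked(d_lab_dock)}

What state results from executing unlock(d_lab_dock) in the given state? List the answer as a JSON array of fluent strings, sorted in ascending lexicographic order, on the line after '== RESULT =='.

Progress:
  pre ⊆ S: {have(k2), locked(d_lab_dock)} ⊆ S  — applicable
  S \ del = {at(bay), have(k2)}
  ∪ add   = {at(bay), have(k2), open(d_lab_dock)}

== RESULT ==
["at(bay)", "have(k2)", "open(d_lab_dock)"]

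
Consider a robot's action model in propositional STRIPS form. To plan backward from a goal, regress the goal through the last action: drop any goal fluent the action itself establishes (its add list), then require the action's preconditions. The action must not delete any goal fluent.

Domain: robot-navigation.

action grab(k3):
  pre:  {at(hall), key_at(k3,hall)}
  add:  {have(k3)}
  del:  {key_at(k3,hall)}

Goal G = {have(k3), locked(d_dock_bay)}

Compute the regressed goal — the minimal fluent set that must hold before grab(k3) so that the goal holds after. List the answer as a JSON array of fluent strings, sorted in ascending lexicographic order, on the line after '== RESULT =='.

Regress:
  G ∩ del = {}  (empty — regression defined)
  G \ add = {have(k3), locked(d_dock_bay)} \ {have(k3)} = {locked(d_dock_bay)}
  ∪ pre   = {locked(d_dock_bay)} ∪ {at(hall), key_at(k3,hall)}
          = {at(hall), key_at(k3,hall), locked(d_dock_bay)}

== RESULT ==
["at(hall)", "key_at(k3,hall)", "locked(d_dock_bay)"]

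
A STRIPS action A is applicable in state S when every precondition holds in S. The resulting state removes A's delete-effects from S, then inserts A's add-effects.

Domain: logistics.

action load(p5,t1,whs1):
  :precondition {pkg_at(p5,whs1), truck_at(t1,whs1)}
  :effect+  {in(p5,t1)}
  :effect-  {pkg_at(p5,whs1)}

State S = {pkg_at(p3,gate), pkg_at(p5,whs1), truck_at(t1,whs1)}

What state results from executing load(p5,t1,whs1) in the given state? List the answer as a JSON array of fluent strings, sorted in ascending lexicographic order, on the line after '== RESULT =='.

Progress:
  pre ⊆ S: {pkg_at(p5,whs1), truck_at(t1,whs1)} ⊆ S  — applicable
  S \ del = {pkg_at(p3,gate), truck_at(t1,whs1)}
  ∪ add   = {in(p5,t1), pkg_at(p3,gate), truck_at(t1,whs1)}

== RESULT ==
["in(p5,t1)", "pkg_at(p3,gate)", "truck_at(t1,whs1)"]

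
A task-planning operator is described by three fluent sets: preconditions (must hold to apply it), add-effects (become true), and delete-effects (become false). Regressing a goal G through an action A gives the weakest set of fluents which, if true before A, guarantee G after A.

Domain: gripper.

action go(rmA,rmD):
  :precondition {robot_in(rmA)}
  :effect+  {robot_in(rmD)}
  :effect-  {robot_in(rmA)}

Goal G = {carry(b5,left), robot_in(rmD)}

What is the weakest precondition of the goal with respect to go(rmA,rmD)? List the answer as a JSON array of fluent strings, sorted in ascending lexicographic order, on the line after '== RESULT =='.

Compute (G \ add) ∪ pre:
  G ∩ del = {}  (empty — regression defined)
  G \ add = {carry(b5,left), robot_in(rmD)} \ {robot_in(rmD)} = {carry(b5,left)}
  ∪ pre   = {carry(b5,left)} ∪ {robot_in(rmA)}
          = {carry(b5,left), robot_in(rmA)}

== RESULT ==
["carry(b5,left)", "robot_in(rmA)"]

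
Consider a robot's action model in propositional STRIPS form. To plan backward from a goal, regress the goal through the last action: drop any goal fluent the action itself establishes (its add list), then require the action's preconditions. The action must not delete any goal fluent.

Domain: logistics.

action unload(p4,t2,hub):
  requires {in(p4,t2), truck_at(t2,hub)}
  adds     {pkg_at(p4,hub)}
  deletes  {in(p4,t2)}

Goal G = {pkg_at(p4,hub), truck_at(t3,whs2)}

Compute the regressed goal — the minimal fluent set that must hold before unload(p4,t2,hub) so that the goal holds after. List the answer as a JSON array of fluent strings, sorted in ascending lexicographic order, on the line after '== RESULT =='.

Regress:
  G ∩ del = {}  (empty — regression defined)
  G \ add = {pkg_at(p4,hub), truck_at(t3,whs2)} \ {pkg_at(p4,hub)} = {truck_at(t3,whs2)}
  ∪ pre   = {truck_at(t3,whs2)} ∪ {in(p4,t2), truck_at(t2,hub)}
          = {in(p4,t2), truck_at(t2,hub), truck_at(t3,whs2)}

== RESULT ==
["in(p4,t2)", "truck_at(t2,hub)", "truck_at(t3,whs2)"]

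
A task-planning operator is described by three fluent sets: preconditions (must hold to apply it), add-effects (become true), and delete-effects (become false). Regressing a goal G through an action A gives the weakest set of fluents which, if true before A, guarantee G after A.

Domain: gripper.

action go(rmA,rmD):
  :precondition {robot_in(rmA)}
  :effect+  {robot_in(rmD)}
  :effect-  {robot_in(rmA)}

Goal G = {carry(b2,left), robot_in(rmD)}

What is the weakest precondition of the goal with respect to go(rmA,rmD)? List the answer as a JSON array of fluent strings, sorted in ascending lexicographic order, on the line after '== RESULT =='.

Regress:
  G ∩ del = {}  (empty — regression defined)
  G \ add = {carry(b2,left), robot_in(rmD)} \ {robot_in(rmD)} = {carry(b2,left)}
  ∪ pre   = {carry(b2,left)} ∪ {robot_in(rmA)}
          = {carry(b2,left), robot_in(rmA)}

== RESULT ==
["carry(b2,left)", "robot_in(rmA)"]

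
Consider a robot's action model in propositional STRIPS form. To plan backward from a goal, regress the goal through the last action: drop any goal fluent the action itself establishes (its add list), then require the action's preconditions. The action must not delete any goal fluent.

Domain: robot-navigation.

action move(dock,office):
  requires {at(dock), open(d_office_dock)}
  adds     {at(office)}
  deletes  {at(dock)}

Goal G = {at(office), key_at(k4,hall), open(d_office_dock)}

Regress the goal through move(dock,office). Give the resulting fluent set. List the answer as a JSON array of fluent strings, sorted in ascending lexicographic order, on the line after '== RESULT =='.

Compute (G \ add) ∪ pre:
  G ∩ del = {}  (empty — regression defined)
  G \ add = {at(office), key_at(k4,hall), open(d_office_dock)} \ {at(office)} = {key_at(k4,hall), open(d_office_dock)}
  ∪ pre   = {key_at(k4,hall), open(d_office_dock)} ∪ {at(dock), open(d_office_dock)}
          = {at(dock), key_at(k4,hall), open(d_office_dock)}

== RESULT ==
["at(dock)", "key_at(k4,hall)", "open(d_office_dock)"]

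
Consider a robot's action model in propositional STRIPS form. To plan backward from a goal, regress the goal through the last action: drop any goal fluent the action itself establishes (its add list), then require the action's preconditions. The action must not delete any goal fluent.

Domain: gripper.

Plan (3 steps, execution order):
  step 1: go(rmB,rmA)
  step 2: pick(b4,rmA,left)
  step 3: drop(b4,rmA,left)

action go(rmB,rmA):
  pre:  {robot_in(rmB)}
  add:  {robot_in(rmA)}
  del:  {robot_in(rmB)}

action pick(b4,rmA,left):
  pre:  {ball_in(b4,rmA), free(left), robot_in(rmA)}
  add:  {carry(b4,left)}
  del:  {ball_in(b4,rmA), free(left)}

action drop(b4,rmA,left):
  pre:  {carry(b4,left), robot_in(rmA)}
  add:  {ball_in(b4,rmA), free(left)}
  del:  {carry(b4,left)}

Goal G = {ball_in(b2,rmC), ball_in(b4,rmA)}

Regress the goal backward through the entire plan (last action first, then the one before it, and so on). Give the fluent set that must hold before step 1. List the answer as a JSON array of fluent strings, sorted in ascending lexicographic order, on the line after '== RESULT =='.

Regress step by step:
  through step 3 (drop(b4,rmA,left)): drop {ball_in(b4,rmA)}, keep {ball_in(b2,rmC)}, require {carry(b4,left), robot_in(rmA)}
    → {ball_in(b2,rmC), carry(b4,left), robot_in(rmA)}
  through step 2 (pick(b4,rmA,left)): drop {carry(b4,left)}, keep {ball_in(b2,rmC), robot_in(rmA)}, require {ball_in(b4,rmA), free(left), robot_in(rmA)}
    → {ball_in(b2,rmC), ball_in(b4,rmA), free(left), robot_in(rmA)}
  through step 1 (go(rmB,rmA)): drop {robot_in(rmA)}, keep {ball_in(b2,rmC), ball_in(b4,rmA), free(left)}, require {robot_in(rmB)}
    → {ball_in(b2,rmC), ball_in(b4,rmA), free(left), robot_in(rmB)}

== RESULT ==
["ball_in(b2,rmC)", "ball_in(b4,rmA)", "free(left)", "robot_in(rmB)"]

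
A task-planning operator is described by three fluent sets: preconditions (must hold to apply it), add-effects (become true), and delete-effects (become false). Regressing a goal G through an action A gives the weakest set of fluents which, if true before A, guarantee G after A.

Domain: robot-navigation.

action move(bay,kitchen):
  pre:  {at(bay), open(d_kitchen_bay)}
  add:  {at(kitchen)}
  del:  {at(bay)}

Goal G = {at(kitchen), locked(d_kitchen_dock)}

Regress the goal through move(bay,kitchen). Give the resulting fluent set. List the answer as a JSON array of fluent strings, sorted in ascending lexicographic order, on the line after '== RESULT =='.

Regress:
  G ∩ del = {}  (empty — regression defined)
  G \ add = {at(kitchen), locked(d_kitchen_dock)} \ {at(kitchen)} = {locked(d_kitchen_dock)}
  ∪ pre   = {locked(d_kitchen_dock)} ∪ {at(bay), open(d_kitchen_bay)}
          = {at(bay), locked(d_kitchen_dock), open(d_kitchen_bay)}

== RESULT ==
["at(bay)", "locked(d_kitchen_dock)", "open(d_kitchen_bay)"]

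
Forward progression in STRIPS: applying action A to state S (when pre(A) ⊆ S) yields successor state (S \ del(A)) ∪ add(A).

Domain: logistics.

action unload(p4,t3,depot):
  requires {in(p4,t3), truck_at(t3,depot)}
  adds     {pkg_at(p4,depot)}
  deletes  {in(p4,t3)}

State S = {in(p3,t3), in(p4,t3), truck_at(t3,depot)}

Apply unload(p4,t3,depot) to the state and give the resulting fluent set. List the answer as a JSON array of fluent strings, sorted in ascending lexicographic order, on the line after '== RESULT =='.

Progress:
  pre ⊆ S: {in(p4,t3), truck_at(t3,depot)} ⊆ S  — applicable
  S \ del = {in(p3,t3), truck_at(t3,depot)}
  ∪ add   = {in(p3,t3), pkg_at(p4,depot), truck_at(t3,depot)}

== RESULT ==
["in(p3,t3)", "pkg_at(p4,depot)", "truck_at(t3,depot)"]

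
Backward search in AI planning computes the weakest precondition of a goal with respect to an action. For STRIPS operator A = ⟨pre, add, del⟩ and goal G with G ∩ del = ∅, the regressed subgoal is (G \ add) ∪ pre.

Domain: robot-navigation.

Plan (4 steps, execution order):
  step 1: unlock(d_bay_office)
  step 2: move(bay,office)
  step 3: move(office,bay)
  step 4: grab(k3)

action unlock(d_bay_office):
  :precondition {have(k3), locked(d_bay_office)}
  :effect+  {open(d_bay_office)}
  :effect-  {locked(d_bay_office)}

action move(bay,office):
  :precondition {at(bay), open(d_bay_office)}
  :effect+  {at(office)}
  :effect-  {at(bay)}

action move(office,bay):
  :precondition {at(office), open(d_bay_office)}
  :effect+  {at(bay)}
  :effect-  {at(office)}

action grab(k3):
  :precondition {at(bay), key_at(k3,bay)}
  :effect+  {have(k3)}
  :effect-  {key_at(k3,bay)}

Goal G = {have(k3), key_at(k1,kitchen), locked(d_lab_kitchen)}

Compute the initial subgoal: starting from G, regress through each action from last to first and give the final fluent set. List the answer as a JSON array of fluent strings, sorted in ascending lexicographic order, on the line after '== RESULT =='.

Regress step by step:
  through step 4 (grab(k3)): drop {have(k3)}, keep {key_at(k1,kitchen), locked(d_lab_kitchen)}, require {at(bay), key_at(k3,bay)}
    → {at(bay), key_at(k1,kitchen), key_at(k3,bay), locked(d_lab_kitchen)}
  through step 3 (move(office,bay)): drop {at(bay)}, keep {key_at(k1,kitchen), key_at(k3,bay), locked(d_lab_kitchen)}, require {at(office), open(d_bay_office)}
    → {at(office), key_at(k1,kitchen), key_at(k3,bay), locked(d_lab_kitchen), open(d_bay_office)}
  through step 2 (move(bay,office)): drop {at(office)}, keep {key_at(k1,kitchen), key_at(k3,bay), locked(d_lab_kitchen), open(d_bay_office)}, require {at(bay), open(d_bay_office)}
    → {at(bay), key_at(k1,kitchen), key_at(k3,bay), locked(d_lab_kitchen), open(d_bay_office)}
  through step 1 (unlock(d_bay_office)): drop {open(d_bay_office)}, keep {at(bay), key_at(k1,kitchen), key_at(k3,bay), locked(d_lab_kitchen)}, require {have(k3), locked(d_bay_office)}
    → {at(bay), have(k3), key_at(k1,kitchen), key_at(k3,bay), locked(d_bay_office), locked(d_lab_kitchen)}

== RESULT ==
["at(bay)", "have(k3)", "key_at(k1,kitchen)", "key_at(k3,bay)", "locked(d_bay_office)", "locked(d_lab_kitchen)"]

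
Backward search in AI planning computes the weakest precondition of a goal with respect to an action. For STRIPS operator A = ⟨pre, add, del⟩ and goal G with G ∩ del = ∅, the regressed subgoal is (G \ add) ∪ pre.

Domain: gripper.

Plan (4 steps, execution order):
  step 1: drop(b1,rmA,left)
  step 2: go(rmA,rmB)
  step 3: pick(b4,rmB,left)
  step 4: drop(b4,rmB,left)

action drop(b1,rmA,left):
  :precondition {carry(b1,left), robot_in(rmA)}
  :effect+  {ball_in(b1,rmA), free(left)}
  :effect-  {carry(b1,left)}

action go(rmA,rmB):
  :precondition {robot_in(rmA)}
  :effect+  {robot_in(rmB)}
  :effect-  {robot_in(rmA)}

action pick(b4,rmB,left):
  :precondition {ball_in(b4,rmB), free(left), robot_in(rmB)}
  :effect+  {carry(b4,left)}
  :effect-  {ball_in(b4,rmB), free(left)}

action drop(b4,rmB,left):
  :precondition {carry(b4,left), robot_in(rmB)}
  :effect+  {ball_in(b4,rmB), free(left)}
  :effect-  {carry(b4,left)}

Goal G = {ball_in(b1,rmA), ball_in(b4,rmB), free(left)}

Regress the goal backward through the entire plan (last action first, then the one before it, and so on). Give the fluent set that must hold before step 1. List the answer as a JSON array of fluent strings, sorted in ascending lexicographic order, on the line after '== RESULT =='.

Regress step by step:
  through step 4 (drop(b4,rmB,left)): drop {ball_in(b4,rmB), free(left)}, keep {ball_in(b1,rmA)}, require {carry(b4,left), robot_in(rmB)}
    → {ball_in(b1,rmA), carry(b4,left), robot_in(rmB)}
  through step 3 (pick(b4,rmB,left)): drop {carry(b4,left)}, keep {ball_in(b1,rmA), robot_in(rmB)}, require {ball_in(b4,rmB), free(left), robot_in(rmB)}
    → {ball_in(b1,rmA), ball_in(b4,rmB), free(left), robot_in(rmB)}
  through step 2 (go(rmA,rmB)): drop {robot_in(rmB)}, keep {ball_in(b1,rmA), ball_in(b4,rmB), free(left)}, require {robot_in(rmA)}
    → {ball_in(b1,rmA), ball_in(b4,rmB), free(left), robot_in(rmA)}
  through step 1 (drop(b1,rmA,left)): drop {ball_in(b1,rmA), free(left)}, keep {ball_in(b4,rmB), robot_in(rmA)}, require {carry(b1,left), robot_in(rmA)}
    → {ball_in(b4,rmB), carry(b1,left), robot_in(rmA)}

== RESULT ==
["ball_in(b4,rmB)", "carry(b1,left)", "robot_in(rmA)"]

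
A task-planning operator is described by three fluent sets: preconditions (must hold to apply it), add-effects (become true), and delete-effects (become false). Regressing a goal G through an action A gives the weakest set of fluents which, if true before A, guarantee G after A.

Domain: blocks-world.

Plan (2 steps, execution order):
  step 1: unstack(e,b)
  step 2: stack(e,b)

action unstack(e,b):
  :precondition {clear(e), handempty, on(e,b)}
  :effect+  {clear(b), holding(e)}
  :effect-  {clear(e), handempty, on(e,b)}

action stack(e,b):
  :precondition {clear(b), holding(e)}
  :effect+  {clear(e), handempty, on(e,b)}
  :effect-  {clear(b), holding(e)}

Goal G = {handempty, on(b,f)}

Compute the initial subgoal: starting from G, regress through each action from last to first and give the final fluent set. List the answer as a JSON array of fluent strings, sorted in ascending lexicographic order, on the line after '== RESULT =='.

Regress step by step:
  through step 2 (stack(e,b)): drop {handempty}, keep {on(b,f)}, require {clear(b), holding(e)}
    → {clear(b), holding(e), on(b,f)}
  through step 1 (unstack(e,b)): drop {clear(b), holding(e)}, keep {on(b,f)}, require {clear(e), handempty, on(e,b)}
    → {clear(e), handempty, on(b,f), on(e,b)}

== RESULT ==
["clear(e)", "handempty", "on(b,f)", "on(e,b)"]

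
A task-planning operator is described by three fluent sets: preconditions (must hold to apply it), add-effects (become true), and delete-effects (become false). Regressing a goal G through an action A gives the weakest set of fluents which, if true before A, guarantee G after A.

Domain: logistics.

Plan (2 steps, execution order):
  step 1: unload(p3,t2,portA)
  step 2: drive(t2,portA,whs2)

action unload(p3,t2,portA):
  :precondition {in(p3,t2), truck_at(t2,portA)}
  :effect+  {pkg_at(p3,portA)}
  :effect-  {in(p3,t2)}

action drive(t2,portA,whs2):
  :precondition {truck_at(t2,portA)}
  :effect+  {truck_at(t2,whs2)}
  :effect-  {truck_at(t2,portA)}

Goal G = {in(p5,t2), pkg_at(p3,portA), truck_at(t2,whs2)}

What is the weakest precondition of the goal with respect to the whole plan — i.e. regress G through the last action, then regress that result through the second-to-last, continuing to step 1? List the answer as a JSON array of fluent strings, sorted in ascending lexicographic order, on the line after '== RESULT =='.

Regress step by step:
  through step 2 (drive(t2,portA,whs2)): drop {truck_at(t2,whs2)}, keep {in(p5,t2), pkg_at(p3,portA)}, require {truck_at(t2,portA)}
    → {in(p5,t2), pkg_at(p3,portA), truck_at(t2,portA)}
  through step 1 (unload(p3,t2,portA)): drop {pkg_at(p3,portA)}, keep {in(p5,t2), truck_at(t2,portA)}, require {in(p3,t2), truck_at(t2,portA)}
    → {in(p3,t2), in(p5,t2), truck_at(t2,portA)}

== RESULT ==
["in(p3,t2)", "in(p5,t2)", "truck_at(t2,portA)"]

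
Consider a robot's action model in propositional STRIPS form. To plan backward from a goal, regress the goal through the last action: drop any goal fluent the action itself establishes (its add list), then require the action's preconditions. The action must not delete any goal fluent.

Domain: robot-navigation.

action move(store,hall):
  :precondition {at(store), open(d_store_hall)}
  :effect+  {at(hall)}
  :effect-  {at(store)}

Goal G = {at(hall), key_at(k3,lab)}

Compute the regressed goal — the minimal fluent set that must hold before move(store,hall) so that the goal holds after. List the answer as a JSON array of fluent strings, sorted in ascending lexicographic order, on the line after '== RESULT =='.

Compute (G \ add) ∪ pre:
  G ∩ del = {}  (empty — regression defined)
  G \ add = {at(hall), key_at(k3,lab)} \ {at(hall)} = {key_at(k3,lab)}
  ∪ pre   = {key_at(k3,lab)} ∪ {at(store), open(d_store_hall)}
          = {at(store), key_at(k3,lab), open(d_store_hall)}

== RESULT ==
["at(store)", "key_at(k3,lab)", "open(d_store_hall)"]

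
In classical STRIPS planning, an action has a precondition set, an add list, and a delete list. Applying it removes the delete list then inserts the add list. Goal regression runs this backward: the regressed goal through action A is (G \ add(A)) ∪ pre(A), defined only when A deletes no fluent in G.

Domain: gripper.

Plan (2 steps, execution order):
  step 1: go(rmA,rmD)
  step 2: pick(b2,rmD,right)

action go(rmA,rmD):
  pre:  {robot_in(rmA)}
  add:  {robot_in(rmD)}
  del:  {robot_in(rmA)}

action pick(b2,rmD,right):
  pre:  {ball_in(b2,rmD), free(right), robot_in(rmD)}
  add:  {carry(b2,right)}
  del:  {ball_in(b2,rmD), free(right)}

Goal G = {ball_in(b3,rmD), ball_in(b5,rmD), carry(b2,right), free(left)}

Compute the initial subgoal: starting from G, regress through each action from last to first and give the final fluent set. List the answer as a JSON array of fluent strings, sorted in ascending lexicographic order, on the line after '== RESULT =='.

Regress step by step:
  through step 2 (pick(b2,rmD,right)): drop {carry(b2,right)}, keep {ball_in(b3,rmD), ball_in(b5,rmD), free(left)}, require {ball_in(b2,rmD), free(right), robot_in(rmD)}
    → {ball_in(b2,rmD), ball_in(b3,rmD), ball_in(b5,rmD), free(left), free(right), robot_in(rmD)}
  through step 1 (go(rmA,rmD)): drop {robot_in(rmD)}, keep {ball_in(b2,rmD), ball_in(b3,rmD), ball_in(b5,rmD), free(left), free(right)}, require {robot_in(rmA)}
    → {ball_in(b2,rmD), ball_in(b3,rmD), ball_in(b5,rmD), free(left), free(right), robot_in(rmA)}

== RESULT ==
["ball_in(b2,rmD)", "ball_in(b3,rmD)", "ball_in(b5,rmD)", "free(left)", "free(right)", "robot_in(rmA)"]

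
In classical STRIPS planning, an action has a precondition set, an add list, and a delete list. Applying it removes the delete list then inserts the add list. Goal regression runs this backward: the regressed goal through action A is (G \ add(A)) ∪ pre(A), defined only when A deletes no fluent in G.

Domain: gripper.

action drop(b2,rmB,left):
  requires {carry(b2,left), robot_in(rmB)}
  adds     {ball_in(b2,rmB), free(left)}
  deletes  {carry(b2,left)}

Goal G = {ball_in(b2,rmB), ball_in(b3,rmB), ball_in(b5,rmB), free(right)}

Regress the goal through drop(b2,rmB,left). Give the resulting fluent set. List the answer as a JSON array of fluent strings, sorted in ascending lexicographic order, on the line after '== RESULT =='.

Compute (G \ add) ∪ pre:
  G ∩ del = {}  (empty — regression defined)
  G \ add = {ball_in(b2,rmB), ball_in(b3,rmB), ball_in(b5,rmB), free(right)} \ {ball_in(b2,rmB), free(left)} = {ball_in(b3,rmB), ball_in(b5,rmB), free(right)}
  ∪ pre   = {ball_in(b3,rmB), ball_in(b5,rmB), free(right)} ∪ {carry(b2,left), robot_in(rmB)}
          = {ball_in(b3,rmB), ball_in(b5,rmB), carry(b2,left), free(right), robot_in(rmB)}

== RESULT ==
["ball_in(b3,rmB)", "ball_in(b5,rmB)", "carry(b2,left)", "free(right)", "robot_in(rmB)"]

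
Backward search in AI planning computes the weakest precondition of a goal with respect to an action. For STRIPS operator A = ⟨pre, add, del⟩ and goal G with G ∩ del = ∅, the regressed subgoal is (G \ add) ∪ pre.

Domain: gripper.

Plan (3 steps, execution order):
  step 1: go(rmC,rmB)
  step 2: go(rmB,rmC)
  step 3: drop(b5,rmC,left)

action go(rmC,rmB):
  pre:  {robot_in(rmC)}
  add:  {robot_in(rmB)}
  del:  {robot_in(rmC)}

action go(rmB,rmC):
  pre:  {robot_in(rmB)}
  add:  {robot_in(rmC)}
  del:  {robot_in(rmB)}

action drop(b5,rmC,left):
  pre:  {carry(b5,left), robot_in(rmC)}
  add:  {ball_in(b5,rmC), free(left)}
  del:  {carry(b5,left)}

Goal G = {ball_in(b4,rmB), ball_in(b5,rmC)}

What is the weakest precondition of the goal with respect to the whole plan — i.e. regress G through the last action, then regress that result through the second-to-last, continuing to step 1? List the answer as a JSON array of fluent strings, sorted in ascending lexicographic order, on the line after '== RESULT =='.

Regress step by step:
  through step 3 (drop(b5,rmC,left)): drop {ball_in(b5,rmC)}, keep {ball_in(b4,rmB)}, require {carry(b5,left), robot_in(rmC)}
    → {ball_in(b4,rmB), carry(b5,left), robot_in(rmC)}
  through step 2 (go(rmB,rmC)): drop {robot_in(rmC)}, keep {ball_in(b4,rmB), carry(b5,left)}, require {robot_in(rmB)}
    → {ball_in(b4,rmB), carry(b5,left), robot_in(rmB)}
  through step 1 (go(rmC,rmB)): drop {robot_in(rmB)}, keep {ball_in(b4,rmB), carry(b5,left)}, require {robot_in(rmC)}
    → {ball_in(b4,rmB), carry(b5,left), robot_in(rmC)}

== RESULT ==
["ball_in(b4,rmB)", "carry(b5,left)", "robot_in(rmC)"]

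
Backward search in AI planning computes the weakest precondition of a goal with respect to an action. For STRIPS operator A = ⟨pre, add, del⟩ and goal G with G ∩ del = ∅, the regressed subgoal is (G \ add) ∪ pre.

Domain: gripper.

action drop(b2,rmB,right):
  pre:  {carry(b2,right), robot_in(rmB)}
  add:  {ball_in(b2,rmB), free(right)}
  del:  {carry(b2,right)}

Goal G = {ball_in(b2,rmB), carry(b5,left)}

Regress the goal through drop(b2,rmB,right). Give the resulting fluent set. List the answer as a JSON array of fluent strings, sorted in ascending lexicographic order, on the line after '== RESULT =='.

Regress:
  G ∩ del = {}  (empty — regression defined)
  G \ add = {ball_in(b2,rmB), carry(b5,left)} \ {ball_in(b2,rmB), free(right)} = {carry(b5,left)}
  ∪ pre   = {carry(b5,left)} ∪ {carry(b2,right), robot_in(rmB)}
          = {carry(b2,right), carry(b5,left), robot_in(rmB)}

== RESULT ==
["carry(b2,right)", "carry(b5,left)", "robot_in(rmB)"]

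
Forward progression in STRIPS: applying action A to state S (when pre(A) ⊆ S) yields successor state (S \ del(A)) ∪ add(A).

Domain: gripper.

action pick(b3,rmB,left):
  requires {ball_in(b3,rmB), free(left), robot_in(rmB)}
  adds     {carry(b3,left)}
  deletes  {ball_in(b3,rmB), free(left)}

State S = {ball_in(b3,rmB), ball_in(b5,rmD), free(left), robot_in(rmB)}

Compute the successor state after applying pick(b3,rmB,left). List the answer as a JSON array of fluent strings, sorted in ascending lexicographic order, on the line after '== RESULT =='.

Progress:
  pre ⊆ S: {ball_in(b3,rmB), free(left), robot_in(rmB)} ⊆ S  — applicable
  S \ del = {ball_in(b5,rmD), robot_in(rmB)}
  ∪ add   = {ball_in(b5,rmD), carry(b3,left), robot_in(rmB)}

== RESULT ==
["ball_in(b5,rmD)", "carry(b3,left)", "robot_in(rmB)"]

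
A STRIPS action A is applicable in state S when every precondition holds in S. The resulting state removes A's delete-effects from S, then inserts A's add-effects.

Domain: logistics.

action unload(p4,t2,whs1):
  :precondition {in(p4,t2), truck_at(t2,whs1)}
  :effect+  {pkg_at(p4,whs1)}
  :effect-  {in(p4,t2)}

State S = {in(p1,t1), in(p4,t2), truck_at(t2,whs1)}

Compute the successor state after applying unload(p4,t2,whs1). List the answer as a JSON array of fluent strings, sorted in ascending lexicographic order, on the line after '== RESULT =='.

Progress:
  pre ⊆ S: {in(p4,t2), truck_at(t2,whs1)} ⊆ S  — applicable
  S \ del = {in(p1,t1), truck_at(t2,whs1)}
  ∪ add   = {in(p1,t1), pkg_at(p4,whs1), truck_at(t2,whs1)}

== RESULT ==
["in(p1,t1)", "pkg_at(p4,whs1)", "truck_at(t2,whs1)"]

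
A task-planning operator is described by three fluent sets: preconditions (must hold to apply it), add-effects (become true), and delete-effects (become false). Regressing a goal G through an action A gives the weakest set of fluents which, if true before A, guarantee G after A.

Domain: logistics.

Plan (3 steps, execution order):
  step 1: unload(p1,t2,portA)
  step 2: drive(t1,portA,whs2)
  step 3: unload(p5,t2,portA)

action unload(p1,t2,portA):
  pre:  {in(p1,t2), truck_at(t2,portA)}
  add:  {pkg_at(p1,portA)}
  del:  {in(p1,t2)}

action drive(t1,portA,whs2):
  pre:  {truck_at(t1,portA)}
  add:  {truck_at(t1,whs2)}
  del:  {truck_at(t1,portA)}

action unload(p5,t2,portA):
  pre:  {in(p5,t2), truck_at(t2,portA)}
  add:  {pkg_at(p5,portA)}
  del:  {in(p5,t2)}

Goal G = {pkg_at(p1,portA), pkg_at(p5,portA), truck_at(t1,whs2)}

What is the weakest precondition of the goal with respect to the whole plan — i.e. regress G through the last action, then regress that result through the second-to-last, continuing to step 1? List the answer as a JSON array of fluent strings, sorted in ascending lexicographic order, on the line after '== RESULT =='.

Work backward from the goal:
  through step 3 (unload(p5,t2,portA)): drop {pkg_at(p5,portA)}, keep {pkg_at(p1,portA), truck_at(t1,whs2)}, require {in(p5,t2), truck_at(t2,portA)}
    → {in(p5,t2), pkg_at(p1,portA), truck_at(t1,whs2), truck_at(t2,portA)}
  through step 2 (drive(t1,portA,whs2)): drop {truck_at(t1,whs2)}, keep {in(p5,t2), pkg_at(p1,portA), truck_at(t2,portA)}, require {truck_at(t1,portA)}
    → {in(p5,t2), pkg_at(p1,portA), truck_at(t1,portA), truck_at(t2,portA)}
  through step 1 (unload(p1,t2,portA)): drop {pkg_at(p1,portA)}, keep {in(p5,t2), truck_at(t1,portA), truck_at(t2,portA)}, require {in(p1,t2), truck_at(t2,portA)}
    → {in(p1,t2), in(p5,t2), truck_at(t1,portA), truck_at(t2,portA)}

== RESULT ==
["in(p1,t2)", "in(p5,t2)", "truck_at(t1,portA)", "truck_at(t2,portA)"]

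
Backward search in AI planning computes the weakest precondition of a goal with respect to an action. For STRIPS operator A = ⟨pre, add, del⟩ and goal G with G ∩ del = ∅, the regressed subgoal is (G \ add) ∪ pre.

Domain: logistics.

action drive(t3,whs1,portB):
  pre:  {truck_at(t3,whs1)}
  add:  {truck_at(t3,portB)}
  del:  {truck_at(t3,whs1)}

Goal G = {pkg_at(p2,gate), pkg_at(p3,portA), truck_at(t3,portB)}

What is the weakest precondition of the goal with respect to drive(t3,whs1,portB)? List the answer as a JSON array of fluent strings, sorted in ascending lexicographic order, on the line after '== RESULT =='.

Compute (G \ add) ∪ pre:
  G ∩ del = {}  (empty — regression defined)
  G \ add = {pkg_at(p2,gate), pkg_at(p3,portA), truck_at(t3,portB)} \ {truck_at(t3,portB)} = {pkg_at(p2,gate), pkg_at(p3,portA)}
  ∪ pre   = {pkg_at(p2,gate), pkg_at(p3,portA)} ∪ {truck_at(t3,whs1)}
          = {pkg_at(p2,gate), pkg_at(p3,portA), truck_at(t3,whs1)}

== RESULT ==
["pkg_at(p2,gate)", "pkg_at(p3,portA)", "truck_at(t3,whs1)"]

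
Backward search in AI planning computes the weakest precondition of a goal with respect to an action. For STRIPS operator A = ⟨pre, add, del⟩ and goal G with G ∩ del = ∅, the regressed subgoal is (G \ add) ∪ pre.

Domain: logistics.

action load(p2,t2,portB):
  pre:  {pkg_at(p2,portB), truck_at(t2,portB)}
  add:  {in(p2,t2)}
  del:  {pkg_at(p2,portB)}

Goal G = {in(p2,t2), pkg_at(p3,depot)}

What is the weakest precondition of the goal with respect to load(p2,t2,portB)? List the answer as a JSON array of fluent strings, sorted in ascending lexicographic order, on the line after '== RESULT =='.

Compute (G \ add) ∪ pre:
  G ∩ del = {}  (empty — regression defined)
  G \ add = {in(p2,t2), pkg_at(p3,depot)} \ {in(p2,t2)} = {pkg_at(p3,depot)}
  ∪ pre   = {pkg_at(p3,depot)} ∪ {pkg_at(p2,portB), truck_at(t2,portB)}
          = {pkg_at(p2,portB), pkg_at(p3,depot), truck_at(t2,portB)}

== RESULT ==
["pkg_at(p2,portB)", "pkg_at(p3,depot)", "truck_at(t2,portB)"]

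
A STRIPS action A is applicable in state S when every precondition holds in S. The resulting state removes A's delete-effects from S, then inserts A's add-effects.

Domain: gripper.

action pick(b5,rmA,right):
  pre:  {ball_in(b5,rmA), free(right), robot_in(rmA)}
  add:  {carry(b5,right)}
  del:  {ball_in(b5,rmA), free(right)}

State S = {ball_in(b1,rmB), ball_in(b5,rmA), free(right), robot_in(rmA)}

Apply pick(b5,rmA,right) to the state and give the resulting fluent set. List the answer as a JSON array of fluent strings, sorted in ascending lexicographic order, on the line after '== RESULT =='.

Progress:
  pre ⊆ S: {ball_in(b5,rmA), free(right), robot_in(rmA)} ⊆ S  — applicable
  S \ del = {ball_in(b1,rmB), robot_in(rmA)}
  ∪ add   = {ball_in(b1,rmB), carry(b5,right), robot_in(rmA)}

== RESULT ==
["ball_in(b1,rmB)", "carry(b5,right)", "robot_in(rmA)"]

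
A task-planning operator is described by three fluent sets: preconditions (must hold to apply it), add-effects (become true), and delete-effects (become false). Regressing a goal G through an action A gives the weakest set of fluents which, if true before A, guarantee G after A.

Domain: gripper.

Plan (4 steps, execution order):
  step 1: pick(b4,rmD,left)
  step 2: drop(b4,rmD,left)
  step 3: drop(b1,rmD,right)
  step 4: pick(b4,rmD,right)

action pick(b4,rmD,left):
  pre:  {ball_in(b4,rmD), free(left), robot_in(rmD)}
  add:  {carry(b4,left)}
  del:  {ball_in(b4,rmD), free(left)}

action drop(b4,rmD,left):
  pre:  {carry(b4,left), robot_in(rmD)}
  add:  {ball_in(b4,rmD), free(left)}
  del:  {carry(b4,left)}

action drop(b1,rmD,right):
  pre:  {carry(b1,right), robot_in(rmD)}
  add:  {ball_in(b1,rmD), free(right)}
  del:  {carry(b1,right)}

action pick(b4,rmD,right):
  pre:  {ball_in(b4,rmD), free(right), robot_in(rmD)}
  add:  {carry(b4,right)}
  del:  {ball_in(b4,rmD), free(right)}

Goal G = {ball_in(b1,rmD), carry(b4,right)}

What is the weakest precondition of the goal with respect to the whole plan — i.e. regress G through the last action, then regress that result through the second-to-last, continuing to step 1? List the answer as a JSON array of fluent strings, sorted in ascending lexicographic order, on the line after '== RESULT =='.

Work backward from the goal:
  through step 4 (pick(b4,rmD,right)): drop {carry(b4,right)}, keep {ball_in(b1,rmD)}, require {ball_in(b4,rmD), free(right), robot_in(rmD)}
    → {ball_in(b1,rmD), ball_in(b4,rmD), free(right), robot_in(rmD)}
  through step 3 (drop(b1,rmD,right)): drop {ball_in(b1,rmD), free(right)}, keep {ball_in(b4,rmD), robot_in(rmD)}, require {carry(b1,right), robot_in(rmD)}
    → {ball_in(b4,rmD), carry(b1,right), robot_in(rmD)}
  through step 2 (drop(b4,rmD,left)): drop {ball_in(b4,rmD)}, keep {carry(b1,right), robot_in(rmD)}, require {carry(b4,left), robot_in(rmD)}
    → {carry(b1,right), carry(b4,left), robot_in(rmD)}
  through step 1 (pick(b4,rmD,left)): drop {carry(b4,left)}, keep {carry(b1,right), robot_in(rmD)}, require {ball_in(b4,rmD), free(left), robot_in(rmD)}
    → {ball_in(b4,rmD), carry(b1,right), free(left), robot_in(rmD)}

== RESULT ==
["ball_in(b4,rmD)", "carry(b1,right)", "free(left)", "robot_in(rmD)"]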